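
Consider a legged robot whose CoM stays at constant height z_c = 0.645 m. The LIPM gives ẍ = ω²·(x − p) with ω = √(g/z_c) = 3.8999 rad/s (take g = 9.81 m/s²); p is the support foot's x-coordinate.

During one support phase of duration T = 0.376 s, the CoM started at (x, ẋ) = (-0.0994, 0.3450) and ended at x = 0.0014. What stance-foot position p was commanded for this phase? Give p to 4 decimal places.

ωT = 3.8999·0.376 = 1.466362; cosh(ωT) = 2.282103, sinh(ωT) = 2.051340
x(T) = p + (x₀−p)·cosh(ωT) + (ẋ₀/ω)·sinh(ωT) ⇒ p·(1 − cosh) = x(T) − x₀·cosh − (ẋ₀/ω)·sinh
numerator   = 0.0014 − (-0.0994)·2.282103 − (0.3450/3.8999)·2.051340 = 0.046772
denominator = 1 − 2.282103 = -1.282103
p = 0.046772 / -1.282103 = -0.0365

p = -0.0365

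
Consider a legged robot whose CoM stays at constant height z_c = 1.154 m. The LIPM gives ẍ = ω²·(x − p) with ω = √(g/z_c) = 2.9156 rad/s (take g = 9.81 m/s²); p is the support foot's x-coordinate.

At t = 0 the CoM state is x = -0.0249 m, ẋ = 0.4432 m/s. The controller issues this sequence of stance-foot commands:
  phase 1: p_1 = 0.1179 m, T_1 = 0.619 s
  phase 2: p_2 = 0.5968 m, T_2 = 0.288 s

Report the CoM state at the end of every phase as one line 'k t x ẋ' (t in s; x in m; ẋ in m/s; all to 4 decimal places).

1 0.6190 0.1216 0.1523
2 0.9070 -0.0067 -1.0957

phase 1: p=0.1179, T=0.619, ωT=1.804756, cosh=3.121503, sinh=2.956988; start (x,ẋ)=(-0.024900, 0.443200) → end (x,ẋ)=(0.121641, 0.152315)
phase 2: p=0.5968, T=0.288, ωT=0.839693, cosh=1.373749, sinh=0.941906; start (x,ẋ)=(0.121641, 0.152315) → end (x,ẋ)=(-0.006743, -1.095650)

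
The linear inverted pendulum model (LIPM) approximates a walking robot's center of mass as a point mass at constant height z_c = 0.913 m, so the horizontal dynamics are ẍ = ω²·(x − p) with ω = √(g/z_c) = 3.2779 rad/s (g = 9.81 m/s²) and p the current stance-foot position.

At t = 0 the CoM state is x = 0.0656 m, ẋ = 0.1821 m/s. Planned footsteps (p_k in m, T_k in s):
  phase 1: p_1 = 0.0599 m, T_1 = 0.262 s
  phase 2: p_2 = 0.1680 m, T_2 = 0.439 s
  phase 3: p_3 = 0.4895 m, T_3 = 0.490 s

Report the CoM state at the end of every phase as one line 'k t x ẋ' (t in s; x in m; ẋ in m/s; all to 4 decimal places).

1 0.2620 0.1216 0.2716
2 0.7010 0.2296 0.3023
3 1.1910 0.0363 -1.2538

phase 1: p=0.0599, T=0.262, ωT=0.858810, cosh=1.392008, sinh=0.968342; start (x,ẋ)=(0.065600, 0.182100) → end (x,ẋ)=(0.121630, 0.271577)
phase 2: p=0.1680, T=0.439, ωT=1.438998, cosh=2.226817, sinh=1.989652; start (x,ẋ)=(0.121630, 0.271577) → end (x,ẋ)=(0.229586, 0.302330)
phase 3: p=0.4895, T=0.490, ωT=1.606171, cosh=2.592173, sinh=2.391519; start (x,ẋ)=(0.229586, 0.302330) → end (x,ẋ)=(0.036335, -1.253814)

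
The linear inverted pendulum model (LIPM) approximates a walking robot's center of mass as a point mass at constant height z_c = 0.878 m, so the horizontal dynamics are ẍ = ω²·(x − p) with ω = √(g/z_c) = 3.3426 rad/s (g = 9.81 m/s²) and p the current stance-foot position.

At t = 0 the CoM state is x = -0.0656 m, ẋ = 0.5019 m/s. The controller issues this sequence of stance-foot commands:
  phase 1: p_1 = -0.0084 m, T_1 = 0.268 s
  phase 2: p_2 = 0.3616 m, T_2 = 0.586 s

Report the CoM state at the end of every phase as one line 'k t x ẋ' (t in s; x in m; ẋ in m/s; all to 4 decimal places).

1 0.2680 0.0631 0.5220
2 0.8540 -0.1751 -1.5795

phase 1: p=-0.0084, T=0.268, ωT=0.895817, cosh=1.428805, sinh=1.020531; start (x,ẋ)=(-0.065600, 0.501900) → end (x,ẋ)=(0.063108, 0.521995)
phase 2: p=0.3616, T=0.586, ωT=1.958764, cosh=3.615794, sinh=3.474761; start (x,ẋ)=(0.063108, 0.521995) → end (x,ẋ)=(-0.175053, -1.579483)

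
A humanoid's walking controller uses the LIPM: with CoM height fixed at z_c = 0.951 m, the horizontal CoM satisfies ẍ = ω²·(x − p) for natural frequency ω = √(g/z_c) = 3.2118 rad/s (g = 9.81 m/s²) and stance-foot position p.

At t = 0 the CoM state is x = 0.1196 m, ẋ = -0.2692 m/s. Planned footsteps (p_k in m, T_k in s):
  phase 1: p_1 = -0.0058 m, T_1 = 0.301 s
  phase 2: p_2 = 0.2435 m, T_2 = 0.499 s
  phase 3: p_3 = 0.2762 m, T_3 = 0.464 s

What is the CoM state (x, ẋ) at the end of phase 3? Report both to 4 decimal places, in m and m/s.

phase 1: p=-0.0058, T=0.301, ωT=0.966752, cosh=1.504853, sinh=1.124537; start (x,ẋ)=(0.119600, -0.269200) → end (x,ẋ)=(0.088654, 0.047812)
phase 2: p=0.2435, T=0.499, ωT=1.602688, cosh=2.583860, sinh=2.382505; start (x,ẋ)=(0.088654, 0.047812) → end (x,ẋ)=(-0.121133, -1.061359)
phase 3: p=0.2762, T=0.464, ωT=1.490275, cosh=2.331814, sinh=2.106503; start (x,ẋ)=(-0.121133, -1.061359) → end (x,ẋ)=(-1.346413, -5.163112)

x = -1.3464, ẋ = -5.1631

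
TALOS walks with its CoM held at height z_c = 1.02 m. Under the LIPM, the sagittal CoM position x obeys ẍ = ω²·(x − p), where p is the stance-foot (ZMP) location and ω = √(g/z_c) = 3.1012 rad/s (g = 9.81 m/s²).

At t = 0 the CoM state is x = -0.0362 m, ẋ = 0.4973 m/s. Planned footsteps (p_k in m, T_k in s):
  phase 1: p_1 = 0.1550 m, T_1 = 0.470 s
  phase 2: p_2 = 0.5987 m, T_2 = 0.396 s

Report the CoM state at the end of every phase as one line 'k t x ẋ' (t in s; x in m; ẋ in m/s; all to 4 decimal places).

phase 1: p=0.1550, T=0.470, ωT=1.457564, cosh=2.264143, sinh=2.031340; start (x,ẋ)=(-0.036200, 0.497300) → end (x,ẋ)=(0.047836, -0.078524)
phase 2: p=0.5987, T=0.396, ωT=1.228075, cosh=1.853753, sinh=1.560897; start (x,ẋ)=(0.047836, -0.078524) → end (x,ẋ)=(-0.461988, -2.812106)

1 0.4700 0.0478 -0.0785
2 0.8660 -0.4620 -2.8121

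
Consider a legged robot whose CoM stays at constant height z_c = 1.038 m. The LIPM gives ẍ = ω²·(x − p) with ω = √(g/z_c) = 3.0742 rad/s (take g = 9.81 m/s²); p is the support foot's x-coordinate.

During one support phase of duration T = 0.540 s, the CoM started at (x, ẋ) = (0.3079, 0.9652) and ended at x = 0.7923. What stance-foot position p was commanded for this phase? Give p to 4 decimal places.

ωT = 3.0742·0.540 = 1.660068; cosh(ωT) = 2.724897, sinh(ωT) = 2.534771
x(T) = p + (x₀−p)·cosh(ωT) + (ẋ₀/ω)·sinh(ωT) ⇒ p·(1 − cosh) = x(T) − x₀·cosh − (ẋ₀/ω)·sinh
numerator   = 0.7923 − (0.3079)·2.724897 − (0.9652/3.0742)·2.534771 = -0.842533
denominator = 1 − 2.724897 = -1.724897
p = -0.842533 / -1.724897 = 0.4885

p = 0.4885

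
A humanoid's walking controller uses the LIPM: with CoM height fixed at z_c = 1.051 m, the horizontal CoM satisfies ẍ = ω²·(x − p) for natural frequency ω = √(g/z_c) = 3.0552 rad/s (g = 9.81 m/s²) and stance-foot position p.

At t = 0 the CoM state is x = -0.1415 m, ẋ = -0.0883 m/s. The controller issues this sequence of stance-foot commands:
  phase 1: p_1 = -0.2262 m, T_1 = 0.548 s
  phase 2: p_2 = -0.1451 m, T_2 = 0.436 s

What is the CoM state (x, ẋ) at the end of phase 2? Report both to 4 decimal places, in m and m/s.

x = 0.2573, ẋ = 1.2776

phase 1: p=-0.2262, T=0.548, ωT=1.674250, cosh=2.761120, sinh=2.573671; start (x,ẋ)=(-0.141500, -0.088300) → end (x,ẋ)=(-0.066716, 0.422196)
phase 2: p=-0.1451, T=0.436, ωT=1.332067, cosh=2.026399, sinh=1.762468; start (x,ẋ)=(-0.066716, 0.422196) → end (x,ẋ)=(0.257291, 1.277610)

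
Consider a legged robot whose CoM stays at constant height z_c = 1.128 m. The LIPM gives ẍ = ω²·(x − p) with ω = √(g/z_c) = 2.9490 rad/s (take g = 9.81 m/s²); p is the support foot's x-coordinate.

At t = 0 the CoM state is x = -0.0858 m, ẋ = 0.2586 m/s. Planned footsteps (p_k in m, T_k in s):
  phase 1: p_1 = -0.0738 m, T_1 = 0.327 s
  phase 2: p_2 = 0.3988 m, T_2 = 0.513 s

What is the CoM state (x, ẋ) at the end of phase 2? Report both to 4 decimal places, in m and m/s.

x = -0.2795, ẋ = -1.6686

phase 1: p=-0.0738, T=0.327, ωT=0.964323, cosh=1.502126, sinh=1.120885; start (x,ẋ)=(-0.085800, 0.258600) → end (x,ẋ)=(0.006466, 0.348784)
phase 2: p=0.3988, T=0.513, ωT=1.512837, cosh=2.379938, sinh=2.159654; start (x,ẋ)=(0.006466, 0.348784) → end (x,ẋ)=(-0.279505, -1.668622)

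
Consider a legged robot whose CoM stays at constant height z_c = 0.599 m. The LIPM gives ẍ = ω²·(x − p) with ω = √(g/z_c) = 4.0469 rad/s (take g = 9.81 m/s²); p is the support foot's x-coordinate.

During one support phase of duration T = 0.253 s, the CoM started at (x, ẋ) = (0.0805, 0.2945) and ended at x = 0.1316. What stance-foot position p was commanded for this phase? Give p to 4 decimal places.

p = 0.1455

ωT = 4.0469·0.253 = 1.023866; cosh(ωT) = 1.571570, sinh(ωT) = 1.212366
x(T) = p + (x₀−p)·cosh(ωT) + (ẋ₀/ω)·sinh(ωT) ⇒ p·(1 − cosh) = x(T) − x₀·cosh − (ẋ₀/ω)·sinh
numerator   = 0.1316 − (0.0805)·1.571570 − (0.2945/4.0469)·1.212366 = -0.083137
denominator = 1 − 1.571570 = -0.571570
p = -0.083137 / -0.571570 = 0.1455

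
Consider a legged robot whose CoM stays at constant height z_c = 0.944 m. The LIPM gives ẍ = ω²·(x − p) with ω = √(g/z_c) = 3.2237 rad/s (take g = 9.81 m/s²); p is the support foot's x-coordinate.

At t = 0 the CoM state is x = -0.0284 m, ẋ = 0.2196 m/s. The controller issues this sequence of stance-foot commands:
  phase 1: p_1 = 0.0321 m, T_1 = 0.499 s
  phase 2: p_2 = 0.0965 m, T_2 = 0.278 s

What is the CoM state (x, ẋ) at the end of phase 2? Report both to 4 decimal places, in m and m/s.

x = 0.0458, ẋ = -0.0447

phase 1: p=0.0321, T=0.499, ωT=1.608626, cosh=2.598053, sinh=2.397891; start (x,ẋ)=(-0.028400, 0.219600) → end (x,ẋ)=(0.038263, 0.102863)
phase 2: p=0.0965, T=0.278, ωT=0.896189, cosh=1.429184, sinh=1.021062; start (x,ẋ)=(0.038263, 0.102863) → end (x,ẋ)=(0.045849, -0.044682)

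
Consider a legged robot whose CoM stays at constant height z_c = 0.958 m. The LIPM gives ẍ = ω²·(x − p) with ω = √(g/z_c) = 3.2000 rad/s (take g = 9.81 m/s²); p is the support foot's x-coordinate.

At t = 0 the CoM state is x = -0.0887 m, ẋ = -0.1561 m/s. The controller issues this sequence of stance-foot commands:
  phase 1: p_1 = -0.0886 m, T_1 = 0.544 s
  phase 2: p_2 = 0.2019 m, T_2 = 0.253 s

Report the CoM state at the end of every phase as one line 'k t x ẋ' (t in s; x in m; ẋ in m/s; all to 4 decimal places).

phase 1: p=-0.0886, T=0.544, ωT=1.740800, cosh=2.938642, sinh=2.763262; start (x,ẋ)=(-0.088700, -0.156100) → end (x,ẋ)=(-0.223689, -0.459606)
phase 2: p=0.2019, T=0.253, ωT=0.809600, cosh=1.346023, sinh=0.900986; start (x,ẋ)=(-0.223689, -0.459606) → end (x,ẋ)=(-0.500359, -1.845681)

1 0.5440 -0.2237 -0.4596
2 0.7970 -0.5004 -1.8457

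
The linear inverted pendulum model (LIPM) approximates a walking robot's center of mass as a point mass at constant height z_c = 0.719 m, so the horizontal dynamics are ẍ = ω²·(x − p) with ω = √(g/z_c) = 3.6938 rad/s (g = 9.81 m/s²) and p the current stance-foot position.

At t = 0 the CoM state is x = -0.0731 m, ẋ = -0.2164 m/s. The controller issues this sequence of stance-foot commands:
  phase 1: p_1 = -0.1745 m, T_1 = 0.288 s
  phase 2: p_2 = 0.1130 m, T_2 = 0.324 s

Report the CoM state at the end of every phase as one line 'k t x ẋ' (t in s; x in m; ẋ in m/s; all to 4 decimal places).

phase 1: p=-0.1745, T=0.288, ωT=1.063814, cosh=1.621269, sinh=1.276132; start (x,ẋ)=(-0.073100, -0.216400) → end (x,ẋ)=(-0.084865, 0.127134)
phase 2: p=0.1130, T=0.324, ωT=1.196791, cosh=1.805821, sinh=1.503659; start (x,ẋ)=(-0.084865, 0.127134) → end (x,ẋ)=(-0.192556, -0.869403)

1 0.2880 -0.0849 0.1271
2 0.6120 -0.1926 -0.8694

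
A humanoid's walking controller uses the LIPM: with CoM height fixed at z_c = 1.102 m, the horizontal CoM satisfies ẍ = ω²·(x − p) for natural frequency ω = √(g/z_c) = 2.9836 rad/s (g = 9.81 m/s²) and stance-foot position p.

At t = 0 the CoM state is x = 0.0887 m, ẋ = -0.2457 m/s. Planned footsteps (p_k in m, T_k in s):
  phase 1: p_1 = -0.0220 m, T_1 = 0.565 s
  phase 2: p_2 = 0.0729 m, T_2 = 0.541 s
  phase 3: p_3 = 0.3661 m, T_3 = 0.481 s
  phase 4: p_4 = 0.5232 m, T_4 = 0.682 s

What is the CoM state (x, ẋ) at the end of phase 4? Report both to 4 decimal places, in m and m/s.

phase 1: p=-0.0220, T=0.565, ωT=1.685734, cosh=2.790859, sinh=2.605551; start (x,ẋ)=(0.088700, -0.245700) → end (x,ẋ)=(0.072381, 0.174859)
phase 2: p=0.0729, T=0.541, ωT=1.614128, cosh=2.611284, sinh=2.412220; start (x,ẋ)=(0.072381, 0.174859) → end (x,ẋ)=(0.212916, 0.452868)
phase 3: p=0.3661, T=0.481, ωT=1.435112, cosh=2.219101, sinh=1.981012; start (x,ẋ)=(0.212916, 0.452868) → end (x,ẋ)=(0.326858, 0.099557)
phase 4: p=0.5232, T=0.682, ωT=2.034815, cosh=3.890771, sinh=3.760067; start (x,ẋ)=(0.326858, 0.099557) → end (x,ẋ)=(-0.115255, -1.815313)

x = -0.1153, ẋ = -1.8153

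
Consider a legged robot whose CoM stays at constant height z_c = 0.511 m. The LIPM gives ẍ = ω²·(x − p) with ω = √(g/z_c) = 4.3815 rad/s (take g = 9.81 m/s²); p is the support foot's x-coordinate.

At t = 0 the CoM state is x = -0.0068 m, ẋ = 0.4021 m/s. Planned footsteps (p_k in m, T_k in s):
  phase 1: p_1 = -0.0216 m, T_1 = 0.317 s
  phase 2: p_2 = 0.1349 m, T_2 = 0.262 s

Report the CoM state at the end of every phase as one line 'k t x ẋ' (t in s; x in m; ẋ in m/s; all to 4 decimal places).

phase 1: p=-0.0216, T=0.317, ωT=1.388936, cosh=2.129960, sinh=1.880619; start (x,ẋ)=(-0.006800, 0.402100) → end (x,ẋ)=(0.182512, 0.978408)
phase 2: p=0.1349, T=0.262, ωT=1.147953, cosh=1.734510, sinh=1.417225; start (x,ẋ)=(0.182512, 0.978408) → end (x,ẋ)=(0.533956, 1.992708)

1 0.3170 0.1825 0.9784
2 0.5790 0.5340 1.9927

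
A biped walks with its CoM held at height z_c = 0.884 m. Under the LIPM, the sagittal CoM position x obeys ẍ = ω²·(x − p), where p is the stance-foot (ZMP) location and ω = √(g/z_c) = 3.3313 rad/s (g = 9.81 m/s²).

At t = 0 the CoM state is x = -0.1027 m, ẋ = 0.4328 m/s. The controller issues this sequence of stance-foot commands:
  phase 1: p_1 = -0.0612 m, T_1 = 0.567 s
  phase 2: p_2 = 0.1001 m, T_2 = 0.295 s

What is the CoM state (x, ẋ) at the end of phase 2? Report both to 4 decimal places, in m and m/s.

x = 0.6305, ẋ = 2.0005

phase 1: p=-0.0612, T=0.567, ωT=1.888847, cosh=3.381494, sinh=3.230248; start (x,ẋ)=(-0.102700, 0.432800) → end (x,ẋ)=(0.218139, 1.016932)
phase 2: p=0.1001, T=0.295, ωT=0.982734, cosh=1.523018, sinh=1.148731; start (x,ẋ)=(0.218139, 1.016932) → end (x,ẋ)=(0.630545, 2.000515)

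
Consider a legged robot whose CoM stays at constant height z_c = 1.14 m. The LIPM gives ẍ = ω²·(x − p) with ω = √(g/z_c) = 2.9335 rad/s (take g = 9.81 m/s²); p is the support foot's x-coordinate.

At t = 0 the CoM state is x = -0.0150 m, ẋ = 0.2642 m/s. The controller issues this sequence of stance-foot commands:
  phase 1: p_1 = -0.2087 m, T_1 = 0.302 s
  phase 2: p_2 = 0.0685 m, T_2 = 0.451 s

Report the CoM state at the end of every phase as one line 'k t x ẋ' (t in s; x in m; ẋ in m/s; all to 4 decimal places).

phase 1: p=-0.2087, T=0.302, ωT=0.885917, cosh=1.418772, sinh=1.006436; start (x,ẋ)=(-0.015000, 0.264200) → end (x,ẋ)=(0.156759, 0.946715)
phase 2: p=0.0685, T=0.451, ωT=1.323009, cosh=2.010517, sinh=1.744184; start (x,ẋ)=(0.156759, 0.946715) → end (x,ẋ)=(0.808838, 2.354968)

1 0.3020 0.1568 0.9467
2 0.7530 0.8088 2.3550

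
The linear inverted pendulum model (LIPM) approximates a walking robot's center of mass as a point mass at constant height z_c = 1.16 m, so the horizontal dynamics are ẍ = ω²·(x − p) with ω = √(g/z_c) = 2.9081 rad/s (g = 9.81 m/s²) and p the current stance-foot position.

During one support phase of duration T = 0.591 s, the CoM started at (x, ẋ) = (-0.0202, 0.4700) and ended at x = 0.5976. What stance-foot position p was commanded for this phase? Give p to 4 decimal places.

ωT = 2.9081·0.591 = 1.718687; cosh(ωT) = 2.878251, sinh(ωT) = 2.698950
x(T) = p + (x₀−p)·cosh(ωT) + (ẋ₀/ω)·sinh(ωT) ⇒ p·(1 − cosh) = x(T) − x₀·cosh − (ẋ₀/ω)·sinh
numerator   = 0.5976 − (-0.0202)·2.878251 − (0.4700/2.9081)·2.698950 = 0.219543
denominator = 1 − 2.878251 = -1.878251
p = 0.219543 / -1.878251 = -0.1169

p = -0.1169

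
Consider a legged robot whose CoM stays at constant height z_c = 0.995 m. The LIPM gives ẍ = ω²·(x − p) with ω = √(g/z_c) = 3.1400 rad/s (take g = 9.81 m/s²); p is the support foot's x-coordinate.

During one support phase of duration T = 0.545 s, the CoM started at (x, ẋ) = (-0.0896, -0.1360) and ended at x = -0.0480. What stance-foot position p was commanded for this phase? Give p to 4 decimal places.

ωT = 3.1400·0.545 = 1.711300; cosh(ωT) = 2.858392, sinh(ωT) = 2.677761
x(T) = p + (x₀−p)·cosh(ωT) + (ẋ₀/ω)·sinh(ωT) ⇒ p·(1 − cosh) = x(T) − x₀·cosh − (ẋ₀/ω)·sinh
numerator   = -0.0480 − (-0.0896)·2.858392 − (-0.1360/3.1400)·2.677761 = 0.324091
denominator = 1 − 2.858392 = -1.858392
p = 0.324091 / -1.858392 = -0.1744

p = -0.1744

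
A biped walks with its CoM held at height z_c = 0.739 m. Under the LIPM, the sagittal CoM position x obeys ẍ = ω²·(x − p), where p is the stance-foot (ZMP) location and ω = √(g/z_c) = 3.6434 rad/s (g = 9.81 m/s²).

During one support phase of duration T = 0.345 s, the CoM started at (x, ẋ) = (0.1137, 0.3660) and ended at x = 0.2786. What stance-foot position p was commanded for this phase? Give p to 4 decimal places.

p = 0.1108

ωT = 3.6434·0.345 = 1.256973; cosh(ωT) = 1.899640, sinh(ωT) = 1.615126
x(T) = p + (x₀−p)·cosh(ωT) + (ẋ₀/ω)·sinh(ωT) ⇒ p·(1 − cosh) = x(T) − x₀·cosh − (ẋ₀/ω)·sinh
numerator   = 0.2786 − (0.1137)·1.899640 − (0.3660/3.6434)·1.615126 = -0.099638
denominator = 1 − 1.899640 = -0.899640
p = -0.099638 / -0.899640 = 0.1108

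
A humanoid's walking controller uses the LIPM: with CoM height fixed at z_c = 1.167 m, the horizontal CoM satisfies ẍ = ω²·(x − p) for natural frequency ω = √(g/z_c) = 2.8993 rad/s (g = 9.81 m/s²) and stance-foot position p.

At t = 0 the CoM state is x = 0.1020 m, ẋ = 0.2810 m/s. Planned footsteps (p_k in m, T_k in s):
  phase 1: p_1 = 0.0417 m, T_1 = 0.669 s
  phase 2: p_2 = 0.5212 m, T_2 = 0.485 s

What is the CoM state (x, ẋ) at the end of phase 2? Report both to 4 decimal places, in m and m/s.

x = 1.7147, ẋ = 3.8049

phase 1: p=0.0417, T=0.669, ωT=1.939632, cosh=3.549973, sinh=3.406216; start (x,ẋ)=(0.102000, 0.281000) → end (x,ẋ)=(0.585894, 1.593044)
phase 2: p=0.5212, T=0.485, ωT=1.406161, cosh=2.162671, sinh=1.917588; start (x,ẋ)=(0.585894, 1.593044) → end (x,ẋ)=(1.714745, 3.804903)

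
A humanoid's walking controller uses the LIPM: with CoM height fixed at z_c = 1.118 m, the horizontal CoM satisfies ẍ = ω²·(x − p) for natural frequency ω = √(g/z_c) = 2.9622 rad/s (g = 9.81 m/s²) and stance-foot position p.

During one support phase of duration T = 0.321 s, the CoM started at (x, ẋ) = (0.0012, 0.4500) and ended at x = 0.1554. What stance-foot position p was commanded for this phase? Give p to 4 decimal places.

ωT = 2.9622·0.321 = 0.950866; cosh(ωT) = 1.487178, sinh(ωT) = 1.100772
x(T) = p + (x₀−p)·cosh(ωT) + (ẋ₀/ω)·sinh(ωT) ⇒ p·(1 − cosh) = x(T) − x₀·cosh − (ẋ₀/ω)·sinh
numerator   = 0.1554 − (0.0012)·1.487178 − (0.4500/2.9622)·1.100772 = -0.013607
denominator = 1 − 1.487178 = -0.487178
p = -0.013607 / -0.487178 = 0.0279

p = 0.0279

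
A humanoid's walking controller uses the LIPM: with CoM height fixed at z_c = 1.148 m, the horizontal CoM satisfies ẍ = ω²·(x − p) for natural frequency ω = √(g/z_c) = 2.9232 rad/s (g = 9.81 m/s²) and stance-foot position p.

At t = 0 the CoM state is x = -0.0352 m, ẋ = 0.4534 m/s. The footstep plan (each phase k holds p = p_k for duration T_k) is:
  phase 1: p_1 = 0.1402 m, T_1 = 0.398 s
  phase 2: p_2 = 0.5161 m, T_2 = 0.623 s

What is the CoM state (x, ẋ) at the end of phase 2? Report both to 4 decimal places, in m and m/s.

x = -0.8847, ẋ = -3.8682

phase 1: p=0.1402, T=0.398, ωT=1.163434, cosh=1.756658, sinh=1.444247; start (x,ẋ)=(-0.035200, 0.453400) → end (x,ẋ)=(0.056091, 0.055961)
phase 2: p=0.5161, T=0.623, ωT=1.821154, cosh=3.170411, sinh=3.008572; start (x,ẋ)=(0.056091, 0.055961) → end (x,ẋ)=(-0.884723, -3.868205)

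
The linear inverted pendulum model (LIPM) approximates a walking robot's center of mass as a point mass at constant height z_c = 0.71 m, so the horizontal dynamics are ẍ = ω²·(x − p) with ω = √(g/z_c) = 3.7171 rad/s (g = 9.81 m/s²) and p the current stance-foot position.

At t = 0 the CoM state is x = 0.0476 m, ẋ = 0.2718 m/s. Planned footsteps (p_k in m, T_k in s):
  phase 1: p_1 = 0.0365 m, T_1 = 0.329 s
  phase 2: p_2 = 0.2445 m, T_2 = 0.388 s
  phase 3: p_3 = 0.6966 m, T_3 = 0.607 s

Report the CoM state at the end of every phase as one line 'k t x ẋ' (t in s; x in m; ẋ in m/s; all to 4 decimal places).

1 0.3290 0.1704 0.5657
2 0.7170 0.3830 0.7135
3 1.3240 0.0892 -2.0608

phase 1: p=0.0365, T=0.329, ωT=1.222926, cosh=1.845740, sinh=1.551373; start (x,ẋ)=(0.047600, 0.271800) → end (x,ẋ)=(0.170426, 0.565682)
phase 2: p=0.2445, T=0.388, ωT=1.442235, cosh=2.233269, sinh=1.996870; start (x,ẋ)=(0.170426, 0.565682) → end (x,ẋ)=(0.382965, 0.713503)
phase 3: p=0.6966, T=0.607, ωT=2.256280, cosh=4.826121, sinh=4.721382; start (x,ẋ)=(0.382965, 0.713503) → end (x,ẋ)=(0.089234, -2.060801)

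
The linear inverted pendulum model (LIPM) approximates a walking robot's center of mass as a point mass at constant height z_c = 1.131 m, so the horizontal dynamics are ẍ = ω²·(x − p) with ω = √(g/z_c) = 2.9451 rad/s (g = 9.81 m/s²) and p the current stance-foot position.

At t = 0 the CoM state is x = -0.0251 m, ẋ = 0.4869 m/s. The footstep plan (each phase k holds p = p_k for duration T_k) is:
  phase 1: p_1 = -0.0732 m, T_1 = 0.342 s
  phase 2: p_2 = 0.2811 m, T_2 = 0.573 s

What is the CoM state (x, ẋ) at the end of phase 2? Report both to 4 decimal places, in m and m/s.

phase 1: p=-0.0732, T=0.342, ωT=1.007224, cosh=1.551611, sinh=1.186379; start (x,ẋ)=(-0.025100, 0.486900) → end (x,ẋ)=(0.197571, 0.923541)
phase 2: p=0.2811, T=0.573, ωT=1.687542, cosh=2.795576, sinh=2.610602; start (x,ẋ)=(0.197571, 0.923541) → end (x,ẋ)=(0.866236, 1.939619)

x = 0.8662, ẋ = 1.9396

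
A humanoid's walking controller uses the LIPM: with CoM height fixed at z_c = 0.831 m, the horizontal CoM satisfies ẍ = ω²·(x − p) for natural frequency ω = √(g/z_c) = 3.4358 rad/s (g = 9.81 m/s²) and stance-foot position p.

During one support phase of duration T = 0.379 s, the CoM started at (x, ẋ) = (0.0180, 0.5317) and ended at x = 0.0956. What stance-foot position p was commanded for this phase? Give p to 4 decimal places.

p = 0.2087

ωT = 3.4358·0.379 = 1.302168; cosh(ωT) = 1.974601, sinh(ωT) = 1.702660
x(T) = p + (x₀−p)·cosh(ωT) + (ẋ₀/ω)·sinh(ωT) ⇒ p·(1 − cosh) = x(T) − x₀·cosh − (ẋ₀/ω)·sinh
numerator   = 0.0956 − (0.0180)·1.974601 − (0.5317/3.4358)·1.702660 = -0.203434
denominator = 1 − 1.974601 = -0.974601
p = -0.203434 / -0.974601 = 0.2087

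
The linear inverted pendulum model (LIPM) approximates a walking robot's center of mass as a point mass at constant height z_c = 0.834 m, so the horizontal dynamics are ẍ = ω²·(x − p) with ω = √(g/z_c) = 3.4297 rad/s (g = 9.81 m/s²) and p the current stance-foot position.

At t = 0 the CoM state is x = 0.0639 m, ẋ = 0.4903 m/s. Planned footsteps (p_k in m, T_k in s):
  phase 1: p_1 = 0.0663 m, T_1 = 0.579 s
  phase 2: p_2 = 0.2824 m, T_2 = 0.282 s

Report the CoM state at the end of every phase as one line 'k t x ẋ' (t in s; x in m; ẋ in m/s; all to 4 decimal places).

phase 1: p=0.0663, T=0.579, ωT=1.985796, cosh=3.711059, sinh=3.573787; start (x,ẋ)=(0.063900, 0.490300) → end (x,ẋ)=(0.568292, 1.790115)
phase 2: p=0.2824, T=0.282, ωT=0.967175, cosh=1.505330, sinh=1.125174; start (x,ẋ)=(0.568292, 1.790115) → end (x,ẋ)=(1.300041, 3.797973)

1 0.5790 0.5683 1.7901
2 0.8610 1.3000 3.7980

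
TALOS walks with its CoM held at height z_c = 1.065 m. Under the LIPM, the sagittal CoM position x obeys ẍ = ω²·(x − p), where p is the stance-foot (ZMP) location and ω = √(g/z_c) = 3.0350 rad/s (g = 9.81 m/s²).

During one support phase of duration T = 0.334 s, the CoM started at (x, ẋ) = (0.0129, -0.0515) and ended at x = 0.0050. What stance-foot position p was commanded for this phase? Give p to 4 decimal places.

p = -0.0093

ωT = 3.0350·0.334 = 1.013690; cosh(ωT) = 1.559314, sinh(ωT) = 1.196437
x(T) = p + (x₀−p)·cosh(ωT) + (ẋ₀/ω)·sinh(ωT) ⇒ p·(1 − cosh) = x(T) − x₀·cosh − (ẋ₀/ω)·sinh
numerator   = 0.0050 − (0.0129)·1.559314 − (-0.0515/3.0350)·1.196437 = 0.005187
denominator = 1 − 1.559314 = -0.559314
p = 0.005187 / -0.559314 = -0.0093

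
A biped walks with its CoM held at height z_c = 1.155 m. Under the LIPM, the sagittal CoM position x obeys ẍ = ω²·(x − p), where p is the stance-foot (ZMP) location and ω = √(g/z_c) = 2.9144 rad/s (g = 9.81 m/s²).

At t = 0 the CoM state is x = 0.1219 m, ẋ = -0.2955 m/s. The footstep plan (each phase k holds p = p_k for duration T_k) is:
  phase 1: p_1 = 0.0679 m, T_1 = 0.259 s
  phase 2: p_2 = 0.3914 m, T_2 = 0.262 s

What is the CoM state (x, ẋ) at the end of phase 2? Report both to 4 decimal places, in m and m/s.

x = -0.1222, ẋ = -1.1568

phase 1: p=0.0679, T=0.259, ωT=0.754830, cosh=1.298670, sinh=0.828579; start (x,ẋ)=(0.121900, -0.295500) → end (x,ẋ)=(0.054016, -0.253357)
phase 2: p=0.3914, T=0.262, ωT=0.763573, cosh=1.305964, sinh=0.839965; start (x,ẋ)=(0.054016, -0.253357) → end (x,ẋ)=(-0.122232, -1.156790)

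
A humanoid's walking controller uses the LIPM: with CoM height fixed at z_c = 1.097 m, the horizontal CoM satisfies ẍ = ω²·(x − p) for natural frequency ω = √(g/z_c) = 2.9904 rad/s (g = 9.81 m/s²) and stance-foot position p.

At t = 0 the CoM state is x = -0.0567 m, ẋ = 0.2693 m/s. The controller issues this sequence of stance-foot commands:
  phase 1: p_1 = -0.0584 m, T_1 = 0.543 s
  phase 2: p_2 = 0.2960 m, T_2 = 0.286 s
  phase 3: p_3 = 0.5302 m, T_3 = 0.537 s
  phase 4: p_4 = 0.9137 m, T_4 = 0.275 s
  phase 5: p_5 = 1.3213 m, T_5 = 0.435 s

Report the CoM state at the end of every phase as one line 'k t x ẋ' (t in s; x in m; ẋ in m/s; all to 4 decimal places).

phase 1: p=-0.0584, T=0.543, ωT=1.623787, cosh=2.634707, sinh=2.437557; start (x,ẋ)=(-0.056700, 0.269300) → end (x,ẋ)=(0.165593, 0.721918)
phase 2: p=0.2960, T=0.286, ωT=0.855254, cosh=1.388574, sinh=0.963399; start (x,ẋ)=(0.165593, 0.721918) → end (x,ẋ)=(0.347496, 0.626741)
phase 3: p=0.5302, T=0.537, ωT=1.605845, cosh=2.591393, sinh=2.390673; start (x,ẋ)=(0.347496, 0.626741) → end (x,ẋ)=(0.557789, 0.317967)
phase 4: p=0.9137, T=0.275, ωT=0.822360, cosh=1.357629, sinh=0.918236; start (x,ẋ)=(0.557789, 0.317967) → end (x,ẋ)=(0.528141, -0.545611)
phase 5: p=1.3213, T=0.435, ωT=1.300824, cosh=1.972314, sinh=1.700007; start (x,ẋ)=(0.528141, -0.545611) → end (x,ẋ)=(-0.553233, -5.108300)

1 0.5430 0.1656 0.7219
2 0.8290 0.3475 0.6267
3 1.3660 0.5578 0.3180
4 1.6410 0.5281 -0.5456
5 2.0760 -0.5532 -5.1083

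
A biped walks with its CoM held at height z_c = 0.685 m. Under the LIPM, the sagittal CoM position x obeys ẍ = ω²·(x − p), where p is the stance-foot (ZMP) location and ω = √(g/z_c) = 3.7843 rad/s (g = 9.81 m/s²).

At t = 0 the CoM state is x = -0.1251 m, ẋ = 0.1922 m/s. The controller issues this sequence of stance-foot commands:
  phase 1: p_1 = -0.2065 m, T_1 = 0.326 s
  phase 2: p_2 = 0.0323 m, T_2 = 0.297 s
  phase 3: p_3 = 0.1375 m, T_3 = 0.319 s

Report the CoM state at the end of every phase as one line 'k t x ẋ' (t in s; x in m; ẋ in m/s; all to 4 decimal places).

phase 1: p=-0.2065, T=0.326, ωT=1.233682, cosh=1.862534, sinh=1.571315; start (x,ẋ)=(-0.125100, 0.192200) → end (x,ẋ)=(0.024915, 0.842010)
phase 2: p=0.0323, T=0.297, ωT=1.123937, cosh=1.700971, sinh=1.375973; start (x,ẋ)=(0.024915, 0.842010) → end (x,ẋ)=(0.325894, 1.393783)
phase 3: p=0.1375, T=0.319, ωT=1.207192, cosh=1.821558, sinh=1.522522; start (x,ẋ)=(0.325894, 1.393783) → end (x,ẋ)=(1.041426, 3.624325)

1 0.3260 0.0249 0.8420
2 0.6230 0.3259 1.3938
3 0.9420 1.0414 3.6243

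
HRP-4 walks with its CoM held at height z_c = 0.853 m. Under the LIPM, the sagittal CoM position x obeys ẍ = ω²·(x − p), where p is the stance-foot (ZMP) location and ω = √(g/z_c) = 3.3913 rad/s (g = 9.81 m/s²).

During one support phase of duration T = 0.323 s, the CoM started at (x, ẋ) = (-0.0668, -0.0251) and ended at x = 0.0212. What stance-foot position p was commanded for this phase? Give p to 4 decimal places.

ωT = 3.3913·0.323 = 1.095390; cosh(ωT) = 1.662379, sinh(ωT) = 1.327970
x(T) = p + (x₀−p)·cosh(ωT) + (ẋ₀/ω)·sinh(ωT) ⇒ p·(1 − cosh) = x(T) − x₀·cosh − (ẋ₀/ω)·sinh
numerator   = 0.0212 − (-0.0668)·1.662379 − (-0.0251/3.3913)·1.327970 = 0.142076
denominator = 1 − 1.662379 = -0.662379
p = 0.142076 / -0.662379 = -0.2145

p = -0.2145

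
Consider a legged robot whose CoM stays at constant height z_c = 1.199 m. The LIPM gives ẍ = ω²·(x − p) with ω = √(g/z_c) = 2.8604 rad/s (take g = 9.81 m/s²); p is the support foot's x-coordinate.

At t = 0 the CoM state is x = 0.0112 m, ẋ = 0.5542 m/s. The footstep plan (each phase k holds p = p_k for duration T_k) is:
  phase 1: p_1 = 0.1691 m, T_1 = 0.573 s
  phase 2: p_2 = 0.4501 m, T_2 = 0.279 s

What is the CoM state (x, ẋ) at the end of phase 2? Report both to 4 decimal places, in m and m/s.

phase 1: p=0.1691, T=0.573, ωT=1.639009, cosh=2.672118, sinh=2.477946; start (x,ẋ)=(0.011200, 0.554200) → end (x,ẋ)=(0.227272, 0.361706)
phase 2: p=0.4501, T=0.279, ωT=0.798052, cosh=1.335707, sinh=0.885502; start (x,ẋ)=(0.227272, 0.361706) → end (x,ẋ)=(0.264442, -0.081265)

x = 0.2644, ẋ = -0.0813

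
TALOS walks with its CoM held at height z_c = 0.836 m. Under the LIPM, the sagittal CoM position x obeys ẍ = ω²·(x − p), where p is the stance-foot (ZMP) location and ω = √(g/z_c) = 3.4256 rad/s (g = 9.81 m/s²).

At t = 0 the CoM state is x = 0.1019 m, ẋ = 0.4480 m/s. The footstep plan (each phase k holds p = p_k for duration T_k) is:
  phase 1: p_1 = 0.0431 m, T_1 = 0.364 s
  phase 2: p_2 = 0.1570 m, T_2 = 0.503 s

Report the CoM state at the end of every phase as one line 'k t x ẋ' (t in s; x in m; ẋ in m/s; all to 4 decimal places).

phase 1: p=0.0431, T=0.364, ωT=1.246918, cosh=1.883496, sinh=1.596107; start (x,ẋ)=(0.101900, 0.448000) → end (x,ẋ)=(0.362589, 1.165303)
phase 2: p=0.1570, T=0.503, ωT=1.723077, cosh=2.890127, sinh=2.711611; start (x,ẋ)=(0.362589, 1.165303) → end (x,ẋ)=(1.673598, 5.277562)

1 0.3640 0.3626 1.1653
2 0.8670 1.6736 5.2776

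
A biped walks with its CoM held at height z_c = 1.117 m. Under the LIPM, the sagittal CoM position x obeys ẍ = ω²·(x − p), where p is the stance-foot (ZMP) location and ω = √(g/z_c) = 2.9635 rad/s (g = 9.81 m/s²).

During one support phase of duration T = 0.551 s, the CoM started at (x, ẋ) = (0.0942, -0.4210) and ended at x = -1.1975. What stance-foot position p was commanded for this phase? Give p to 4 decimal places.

ωT = 2.9635·0.551 = 1.632888; cosh(ωT) = 2.657002, sinh(ωT) = 2.461637
x(T) = p + (x₀−p)·cosh(ωT) + (ẋ₀/ω)·sinh(ωT) ⇒ p·(1 − cosh) = x(T) − x₀·cosh − (ẋ₀/ω)·sinh
numerator   = -1.1975 − (0.0942)·2.657002 − (-0.4210/2.9635)·2.461637 = -1.098085
denominator = 1 − 2.657002 = -1.657002
p = -1.098085 / -1.657002 = 0.6627

p = 0.6627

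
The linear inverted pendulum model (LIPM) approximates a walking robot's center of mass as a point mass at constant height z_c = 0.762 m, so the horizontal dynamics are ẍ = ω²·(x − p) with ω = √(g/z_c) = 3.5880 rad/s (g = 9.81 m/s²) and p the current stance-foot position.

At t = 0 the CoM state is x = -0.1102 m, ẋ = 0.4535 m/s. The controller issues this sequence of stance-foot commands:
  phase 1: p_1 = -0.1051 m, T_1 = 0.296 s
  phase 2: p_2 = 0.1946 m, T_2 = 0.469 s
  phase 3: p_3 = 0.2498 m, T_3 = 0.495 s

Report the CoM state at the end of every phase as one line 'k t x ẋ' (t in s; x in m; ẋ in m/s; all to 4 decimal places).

1 0.2960 0.0476 0.7109
2 0.7650 0.3000 0.6085
3 1.2600 0.8889 2.3656

phase 1: p=-0.1051, T=0.296, ωT=1.062048, cosh=1.619018, sinh=1.273271; start (x,ẋ)=(-0.110200, 0.453500) → end (x,ẋ)=(0.047576, 0.710925)
phase 2: p=0.1946, T=0.469, ωT=1.682772, cosh=2.783154, sinh=2.597296; start (x,ẋ)=(0.047576, 0.710925) → end (x,ẋ)=(0.300037, 0.608485)
phase 3: p=0.2498, T=0.495, ωT=1.776060, cosh=3.037921, sinh=2.868617; start (x,ẋ)=(0.300037, 0.608485) → end (x,ẋ)=(0.888903, 2.365604)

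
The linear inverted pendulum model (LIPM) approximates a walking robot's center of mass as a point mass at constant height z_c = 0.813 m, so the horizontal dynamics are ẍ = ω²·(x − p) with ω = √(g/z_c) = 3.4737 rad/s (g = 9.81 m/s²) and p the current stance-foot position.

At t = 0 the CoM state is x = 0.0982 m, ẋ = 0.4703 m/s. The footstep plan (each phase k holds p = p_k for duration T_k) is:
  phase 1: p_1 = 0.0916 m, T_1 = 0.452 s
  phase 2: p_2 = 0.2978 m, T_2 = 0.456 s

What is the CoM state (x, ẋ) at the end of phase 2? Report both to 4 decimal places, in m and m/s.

x = 1.4349, ẋ = 4.1160

phase 1: p=0.0916, T=0.452, ωT=1.570112, cosh=2.507605, sinh=2.299583; start (x,ẋ)=(0.098200, 0.470300) → end (x,ẋ)=(0.419488, 1.232048)
phase 2: p=0.2978, T=0.456, ωT=1.584007, cosh=2.539800, sinh=2.334649; start (x,ẋ)=(0.419488, 1.232048) → end (x,ẋ)=(1.434914, 4.116030)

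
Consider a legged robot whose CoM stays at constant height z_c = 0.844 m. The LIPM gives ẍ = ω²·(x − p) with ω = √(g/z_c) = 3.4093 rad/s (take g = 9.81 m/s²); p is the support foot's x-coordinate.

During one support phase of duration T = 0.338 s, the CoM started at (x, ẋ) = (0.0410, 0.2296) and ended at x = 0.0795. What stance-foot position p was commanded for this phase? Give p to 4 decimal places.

p = 0.1186

ωT = 3.4093·0.338 = 1.152343; cosh(ωT) = 1.740749, sinh(ωT) = 1.424853
x(T) = p + (x₀−p)·cosh(ωT) + (ẋ₀/ω)·sinh(ωT) ⇒ p·(1 − cosh) = x(T) − x₀·cosh − (ẋ₀/ω)·sinh
numerator   = 0.0795 − (0.0410)·1.740749 − (0.2296/3.4093)·1.424853 = -0.087828
denominator = 1 − 1.740749 = -0.740749
p = -0.087828 / -0.740749 = 0.1186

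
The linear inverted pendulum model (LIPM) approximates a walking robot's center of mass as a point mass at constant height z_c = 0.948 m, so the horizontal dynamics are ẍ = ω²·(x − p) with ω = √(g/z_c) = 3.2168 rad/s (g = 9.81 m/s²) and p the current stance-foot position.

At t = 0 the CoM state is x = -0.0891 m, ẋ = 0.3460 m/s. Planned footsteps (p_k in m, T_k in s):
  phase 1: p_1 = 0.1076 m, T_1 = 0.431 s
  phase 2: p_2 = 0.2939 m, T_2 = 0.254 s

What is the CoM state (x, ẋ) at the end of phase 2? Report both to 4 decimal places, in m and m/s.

x = -0.3786, ẋ = -1.7904

phase 1: p=0.1076, T=0.431, ωT=1.386441, cosh=2.125275, sinh=1.875311; start (x,ẋ)=(-0.089100, 0.346000) → end (x,ẋ)=(-0.108732, -0.451248)
phase 2: p=0.2939, T=0.254, ωT=0.817067, cosh=1.352788, sinh=0.911063; start (x,ẋ)=(-0.108732, -0.451248) → end (x,ẋ)=(-0.378579, -1.790440)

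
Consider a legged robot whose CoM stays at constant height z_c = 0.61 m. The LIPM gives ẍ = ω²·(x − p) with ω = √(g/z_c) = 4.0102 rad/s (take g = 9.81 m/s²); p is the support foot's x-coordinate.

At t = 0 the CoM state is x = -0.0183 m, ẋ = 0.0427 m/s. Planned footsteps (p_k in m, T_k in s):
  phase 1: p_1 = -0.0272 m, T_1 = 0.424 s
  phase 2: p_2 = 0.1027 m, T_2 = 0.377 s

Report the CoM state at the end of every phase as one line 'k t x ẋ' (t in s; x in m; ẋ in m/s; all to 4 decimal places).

phase 1: p=-0.0272, T=0.424, ωT=1.700325, cosh=2.829175, sinh=2.646551; start (x,ẋ)=(-0.018300, 0.042700) → end (x,ẋ)=(0.026160, 0.215263)
phase 2: p=0.1027, T=0.377, ωT=1.511845, cosh=2.377797, sinh=2.157295; start (x,ẋ)=(0.026160, 0.215263) → end (x,ẋ)=(0.036504, -0.150312)

1 0.4240 0.0262 0.2153
2 0.8010 0.0365 -0.1503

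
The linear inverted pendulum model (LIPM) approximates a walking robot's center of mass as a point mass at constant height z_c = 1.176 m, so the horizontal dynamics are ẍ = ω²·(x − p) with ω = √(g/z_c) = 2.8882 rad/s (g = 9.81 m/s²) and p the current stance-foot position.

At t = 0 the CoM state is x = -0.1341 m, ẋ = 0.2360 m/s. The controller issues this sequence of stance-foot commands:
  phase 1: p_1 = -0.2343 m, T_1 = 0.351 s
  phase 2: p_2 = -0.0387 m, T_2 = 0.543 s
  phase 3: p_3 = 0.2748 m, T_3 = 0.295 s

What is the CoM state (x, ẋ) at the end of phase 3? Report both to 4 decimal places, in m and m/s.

x = 1.5517, ẋ = 4.1228

phase 1: p=-0.2343, T=0.351, ωT=1.013758, cosh=1.559396, sinh=1.196543; start (x,ẋ)=(-0.134100, 0.236000) → end (x,ẋ)=(0.019723, 0.714294)
phase 2: p=-0.0387, T=0.543, ωT=1.568293, cosh=2.503425, sinh=2.295024; start (x,ẋ)=(0.019723, 0.714294) → end (x,ẋ)=(0.675151, 2.175439)
phase 3: p=0.2748, T=0.295, ωT=0.852019, cosh=1.385464, sinh=0.958911; start (x,ẋ)=(0.675151, 2.175439) → end (x,ẋ)=(1.551739, 4.122775)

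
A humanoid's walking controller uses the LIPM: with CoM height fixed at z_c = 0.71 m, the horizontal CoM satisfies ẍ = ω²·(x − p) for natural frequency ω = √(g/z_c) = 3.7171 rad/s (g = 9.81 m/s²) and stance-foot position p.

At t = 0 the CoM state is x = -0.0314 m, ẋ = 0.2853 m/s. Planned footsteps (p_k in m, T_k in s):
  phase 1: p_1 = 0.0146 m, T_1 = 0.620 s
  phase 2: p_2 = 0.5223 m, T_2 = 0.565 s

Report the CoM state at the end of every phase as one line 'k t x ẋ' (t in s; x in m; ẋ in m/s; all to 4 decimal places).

1 0.6200 0.1626 0.5955
2 1.1850 -0.3244 -2.9107

phase 1: p=0.0146, T=0.620, ωT=2.304602, cosh=5.059994, sinh=4.960195; start (x,ẋ)=(-0.031400, 0.285300) → end (x,ẋ)=(0.162552, 0.595489)
phase 2: p=0.5223, T=0.565, ωT=2.100161, cosh=4.144963, sinh=4.022526; start (x,ẋ)=(0.162552, 0.595489) → end (x,ẋ)=(-0.324422, -2.910718)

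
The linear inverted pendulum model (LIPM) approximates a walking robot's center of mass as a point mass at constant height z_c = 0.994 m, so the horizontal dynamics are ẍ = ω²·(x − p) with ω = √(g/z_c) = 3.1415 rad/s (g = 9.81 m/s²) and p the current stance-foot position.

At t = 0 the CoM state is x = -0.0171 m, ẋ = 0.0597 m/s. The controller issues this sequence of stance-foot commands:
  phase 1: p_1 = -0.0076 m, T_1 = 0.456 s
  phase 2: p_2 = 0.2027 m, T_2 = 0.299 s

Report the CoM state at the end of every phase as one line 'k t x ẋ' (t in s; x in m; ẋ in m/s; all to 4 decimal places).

phase 1: p=-0.0076, T=0.456, ωT=1.432524, cosh=2.213983, sinh=1.975277; start (x,ẋ)=(-0.017100, 0.059700) → end (x,ẋ)=(0.008905, 0.073224)
phase 2: p=0.2027, T=0.299, ωT=0.939308, cosh=1.474555, sinh=1.083657; start (x,ẋ)=(0.008905, 0.073224) → end (x,ẋ)=(-0.057803, -0.551766)

1 0.4560 0.0089 0.0732
2 0.7550 -0.0578 -0.5518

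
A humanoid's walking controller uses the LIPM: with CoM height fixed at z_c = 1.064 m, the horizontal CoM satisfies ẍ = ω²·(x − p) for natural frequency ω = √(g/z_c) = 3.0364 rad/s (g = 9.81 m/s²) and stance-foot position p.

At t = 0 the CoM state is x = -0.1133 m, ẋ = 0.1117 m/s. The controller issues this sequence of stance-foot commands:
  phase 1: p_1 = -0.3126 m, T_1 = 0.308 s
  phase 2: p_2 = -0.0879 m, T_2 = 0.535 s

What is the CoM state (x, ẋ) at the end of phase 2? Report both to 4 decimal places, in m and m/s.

x = 0.8525, ẋ = 2.9517

phase 1: p=-0.3126, T=0.308, ωT=0.935211, cosh=1.470127, sinh=1.077624; start (x,ẋ)=(-0.113300, 0.111700) → end (x,ẋ)=(0.020039, 0.816342)
phase 2: p=-0.0879, T=0.535, ωT=1.624474, cosh=2.636382, sinh=2.439367; start (x,ẋ)=(0.020039, 0.816342) → end (x,ẋ)=(0.852497, 2.951682)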